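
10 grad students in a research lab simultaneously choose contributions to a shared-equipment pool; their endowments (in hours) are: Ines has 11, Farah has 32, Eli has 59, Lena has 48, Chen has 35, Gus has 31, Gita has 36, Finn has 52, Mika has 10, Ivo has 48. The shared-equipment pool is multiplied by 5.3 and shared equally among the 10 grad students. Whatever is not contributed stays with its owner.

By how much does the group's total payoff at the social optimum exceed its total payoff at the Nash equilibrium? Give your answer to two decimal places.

1556.60 hours

The private return per contributed unit is 5.3/10 = 0.5300 < 1 for every player regardless of endowment, so the Nash equilibrium is zero contribution and the group total is Σ E_j = 11 + 32 + 59 + 48 + 35 + 31 + 36 + 52 + 10 + 48 = 362.
Each contributed unit returns 5.300 to the group, so the social optimum is full contribution by everyone: group total = 5.300 × 362 = 1918.60.
Efficiency loss = (5.300 − 1) × 362 = 1556.60.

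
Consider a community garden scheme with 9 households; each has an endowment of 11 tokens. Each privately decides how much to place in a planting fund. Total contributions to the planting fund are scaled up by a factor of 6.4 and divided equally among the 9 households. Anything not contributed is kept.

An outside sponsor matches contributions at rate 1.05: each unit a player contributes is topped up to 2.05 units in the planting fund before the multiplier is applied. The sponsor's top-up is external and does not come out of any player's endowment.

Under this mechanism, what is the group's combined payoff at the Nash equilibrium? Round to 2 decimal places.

Under the mechanism each unit contributed yields 6.4 × 2.05 / 9 = 1.4578 back to its contributor per unit of net cost, which exceeds 1, making full contribution the dominant choice for everyone.
At the Nash equilibrium everyone contributes 11. Group total payoff = 6.4 × 2.05 × 99 = 1298.88.

1298.88 tokens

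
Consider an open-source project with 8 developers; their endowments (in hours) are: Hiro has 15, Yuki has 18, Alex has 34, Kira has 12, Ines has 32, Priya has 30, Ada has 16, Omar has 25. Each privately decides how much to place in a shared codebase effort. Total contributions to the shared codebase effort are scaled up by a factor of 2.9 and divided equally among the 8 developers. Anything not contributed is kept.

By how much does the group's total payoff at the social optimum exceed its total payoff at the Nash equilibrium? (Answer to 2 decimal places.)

345.80 hours

The private return per contributed unit is 2.9/8 = 0.3625 < 1 for every player regardless of endowment, so the Nash equilibrium is zero contribution and the group total is Σ E_j = 15 + 18 + 34 + 12 + 32 + 30 + 16 + 25 = 182.
Each contributed unit returns 2.900 to the group, so the social optimum is full contribution by everyone: group total = 2.900 × 182 = 527.80.
Efficiency loss = (2.900 − 1) × 182 = 345.80.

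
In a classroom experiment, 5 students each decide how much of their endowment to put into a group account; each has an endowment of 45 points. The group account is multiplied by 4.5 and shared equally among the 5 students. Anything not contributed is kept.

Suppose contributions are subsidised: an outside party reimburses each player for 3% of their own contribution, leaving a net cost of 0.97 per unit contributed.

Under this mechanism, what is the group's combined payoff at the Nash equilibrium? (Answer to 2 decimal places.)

225.00 points

With the mechanism, a contributed unit returns (4.5/5) / 0.97 = 0.9278 per unit of net cost — still below 1 — so contributing 0 remains dominant for every player.
Everyone keeps their endowment and the group total is 5 × 45 = 225.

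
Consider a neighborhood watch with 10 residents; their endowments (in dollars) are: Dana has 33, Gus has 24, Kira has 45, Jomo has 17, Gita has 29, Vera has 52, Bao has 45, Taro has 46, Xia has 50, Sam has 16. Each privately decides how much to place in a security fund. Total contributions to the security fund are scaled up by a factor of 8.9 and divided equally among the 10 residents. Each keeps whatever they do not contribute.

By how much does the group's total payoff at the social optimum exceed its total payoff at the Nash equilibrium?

2820.30 dollars

The private return per contributed unit is 8.9/10 = 0.8900 < 1 for every player regardless of endowment, so the Nash equilibrium is zero contribution and the group total is Σ E_j = 33 + 24 + 45 + 17 + 29 + 52 + 45 + 46 + 50 + 16 = 357.
Each contributed unit returns 8.900 to the group, so the social optimum is full contribution by everyone: group total = 8.900 × 357 = 3177.30.
Efficiency loss = (8.900 − 1) × 357 = 2820.30.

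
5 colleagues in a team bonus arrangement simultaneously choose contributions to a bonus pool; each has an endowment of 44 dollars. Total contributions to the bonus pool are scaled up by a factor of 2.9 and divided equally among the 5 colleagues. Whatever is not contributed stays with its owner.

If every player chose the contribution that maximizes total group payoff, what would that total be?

Each contributed unit returns 2.900 to the group as a whole (0.5800 to each of 5 players), which exceeds 1, so the social optimum is full contribution: group total = 2.900 × 220 = 638.00.

638.00 dollars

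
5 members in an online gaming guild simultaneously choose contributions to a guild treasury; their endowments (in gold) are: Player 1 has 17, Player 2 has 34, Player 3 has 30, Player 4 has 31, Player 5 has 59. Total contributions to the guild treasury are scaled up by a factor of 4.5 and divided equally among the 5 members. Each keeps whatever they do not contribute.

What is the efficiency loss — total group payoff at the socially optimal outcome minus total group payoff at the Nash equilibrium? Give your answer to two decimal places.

598.50 gold

The private return per contributed unit is 4.5/5 = 0.9000 < 1 for every player regardless of endowment, so the Nash equilibrium is zero contribution and the group total is Σ E_j = 17 + 34 + 30 + 31 + 59 = 171.
Each contributed unit returns 4.500 to the group, so the social optimum is full contribution by everyone: group total = 4.500 × 171 = 769.50.
Efficiency loss = (4.500 − 1) × 171 = 598.50.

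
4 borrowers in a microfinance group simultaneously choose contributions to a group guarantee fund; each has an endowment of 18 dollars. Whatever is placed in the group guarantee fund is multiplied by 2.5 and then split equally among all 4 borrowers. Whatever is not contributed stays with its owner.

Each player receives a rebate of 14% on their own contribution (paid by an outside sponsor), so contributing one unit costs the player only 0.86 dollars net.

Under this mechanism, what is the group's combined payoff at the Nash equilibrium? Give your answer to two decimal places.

The effective private return is (2.5/4) / 0.86 = 0.7267, which is still under 1, so the mechanism doesn't change anyone's dominant strategy: zero contribution.
Everyone keeps their endowment and the group total is 4 × 18 = 72.

72.00 dollars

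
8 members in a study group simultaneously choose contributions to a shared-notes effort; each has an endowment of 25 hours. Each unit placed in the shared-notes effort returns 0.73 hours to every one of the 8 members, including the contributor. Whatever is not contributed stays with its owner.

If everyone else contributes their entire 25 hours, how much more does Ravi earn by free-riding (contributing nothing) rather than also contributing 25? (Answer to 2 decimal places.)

6.75 hours

Switching from a contribution of 25 to 0 lets Ravi keep an extra 25 hours, but lowers the shared-notes effort by 25, which costs Ravi their own share of that drop: 0.73 × 25 = 18.25.
Net gain = 25 − 18.25 = 6.75. The private return per contributed unit (0.73) is below 1, so free-riding is indeed the best response regardless of what the others do.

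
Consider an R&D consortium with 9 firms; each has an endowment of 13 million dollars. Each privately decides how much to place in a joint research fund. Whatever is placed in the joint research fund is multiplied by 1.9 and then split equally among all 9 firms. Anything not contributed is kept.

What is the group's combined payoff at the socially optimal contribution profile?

222.30 million dollars

Each contributed unit returns 1.900 to the group as a whole (0.2111 to each of 9 players), which exceeds 1, so the social optimum is full contribution: group total = 1.900 × 117 = 222.30.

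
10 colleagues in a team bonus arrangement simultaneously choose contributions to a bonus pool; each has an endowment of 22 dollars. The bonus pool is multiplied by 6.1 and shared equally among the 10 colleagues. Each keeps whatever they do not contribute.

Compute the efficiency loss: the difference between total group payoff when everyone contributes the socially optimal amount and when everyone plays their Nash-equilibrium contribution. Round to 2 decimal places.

1122.00 dollars

Each contributed unit returns 6.1/10 = 0.6100 to its contributor — below 1 — so contributing 0 is dominant for every player. At the Nash equilibrium everyone keeps their 22, and the group total is 10 × 22 = 220.
Each contributed unit returns 6.100 to the group as a whole (0.6100 to each of 10 players), which exceeds 1, so the social optimum is full contribution: group total = 6.100 × 220 = 1342.00.
Efficiency loss = 1342.00 − 220 = 1122.00.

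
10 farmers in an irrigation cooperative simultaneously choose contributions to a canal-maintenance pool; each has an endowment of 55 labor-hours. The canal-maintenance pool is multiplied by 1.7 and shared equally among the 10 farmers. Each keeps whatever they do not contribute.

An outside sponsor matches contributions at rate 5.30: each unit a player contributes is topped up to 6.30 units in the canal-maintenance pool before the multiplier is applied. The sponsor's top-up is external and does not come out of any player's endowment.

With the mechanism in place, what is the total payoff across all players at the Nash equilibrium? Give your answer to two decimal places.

5890.50 labor-hours

With the mechanism, a contributed unit returns 1.7 × 6.30 / 10 = 1.0710 per unit of net cost to the contributor — now above 1 — so contributing fully is weakly dominant for every player.
So the Nash equilibrium is full contribution by all 10; the group earns 1.7 × 6.30 × 550 = 5890.50.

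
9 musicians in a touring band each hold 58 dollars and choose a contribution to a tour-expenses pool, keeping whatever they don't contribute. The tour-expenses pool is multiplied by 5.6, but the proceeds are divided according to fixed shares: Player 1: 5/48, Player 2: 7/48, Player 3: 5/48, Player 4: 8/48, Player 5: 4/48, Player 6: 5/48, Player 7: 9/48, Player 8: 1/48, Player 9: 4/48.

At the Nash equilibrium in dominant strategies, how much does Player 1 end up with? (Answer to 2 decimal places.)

91.83 dollars

Each unit j contributes comes back to j as 5.6 × (j's share), so j prefers to contribute only if that share exceeds 1/5.6 = 0.1786; otherwise keeping the unit dominates.
The only share above 0.1786 is Player 7's 9/48, contributing 58; the remaining 8 contribute 0. Total contributed: 58.
Player 1 keeps 58 and receives 5.6 × 58 × 5/48 = 33.83 from the tour-expenses pool, for a payoff of 91.83.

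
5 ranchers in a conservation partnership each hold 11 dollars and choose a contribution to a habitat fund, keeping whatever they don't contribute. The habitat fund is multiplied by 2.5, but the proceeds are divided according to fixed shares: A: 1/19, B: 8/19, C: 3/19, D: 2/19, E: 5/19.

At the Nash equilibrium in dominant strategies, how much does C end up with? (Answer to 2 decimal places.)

15.34 dollars

For player j, contributing a unit is worthwhile iff 2.5 × (j's share) ≥ 1, i.e. iff j's share is at least 0.4000.
The only share above 0.4000 is B's 8/19, contributing 11; the remaining 4 contribute 0. Total contributed: 11.
C keeps 11 and receives 2.5 × 11 × 3/19 = 4.34 from the habitat fund, for a payoff of 15.34.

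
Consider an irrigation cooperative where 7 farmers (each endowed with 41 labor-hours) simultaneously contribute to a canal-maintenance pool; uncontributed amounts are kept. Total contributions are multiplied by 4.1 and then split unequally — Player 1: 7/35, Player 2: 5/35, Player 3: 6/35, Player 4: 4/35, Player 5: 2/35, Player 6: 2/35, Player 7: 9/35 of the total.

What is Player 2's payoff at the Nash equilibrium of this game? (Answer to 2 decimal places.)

A player with share s gets back 4.1·s per unit contributed, so full contribution is dominant for anyone with s > 1/4.1 = 0.2439 and zero contribution is dominant for anyone below.
Player 7 alone (share 9/35) is above the threshold, contributing 41; the remaining 6 contribute 0. Total contributed: 41.
Player 2 keeps 41 and receives 4.1 × 41 × 5/35 = 24.01 from the canal-maintenance pool, for a payoff of 65.01.

65.01 labor-hours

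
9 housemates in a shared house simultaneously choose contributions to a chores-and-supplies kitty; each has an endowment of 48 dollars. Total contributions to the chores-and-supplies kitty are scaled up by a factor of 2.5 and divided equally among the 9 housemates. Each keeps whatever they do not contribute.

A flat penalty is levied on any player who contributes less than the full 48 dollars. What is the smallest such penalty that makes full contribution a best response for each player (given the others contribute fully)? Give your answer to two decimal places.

Given the others contribute fully, the best deviation is to contribute 0 (any partial contribution still incurs the fine and gives up units whose private return 0.2778 is below 1).
Deviating from 48 to 0 saves 48 dollars but forfeits the deviator's share of the drop in the chores-and-supplies kitty: 2.5/9 × 48 = 13.33.
So the deviation gain is 48 − 13.33 = 34.67, and the fine must be at least 34.67 dollars to wipe it out.

34.67 dollars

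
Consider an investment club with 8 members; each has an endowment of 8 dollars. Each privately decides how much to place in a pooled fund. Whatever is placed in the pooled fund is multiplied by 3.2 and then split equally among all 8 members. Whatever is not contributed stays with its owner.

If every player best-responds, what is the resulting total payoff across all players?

64.00 dollars

Each contributed unit returns 3.2/8 = 0.4000 to its contributor — below 1 — so contributing 0 is dominant for every player. At the Nash equilibrium everyone keeps their 8, and the group total is 8 × 8 = 64.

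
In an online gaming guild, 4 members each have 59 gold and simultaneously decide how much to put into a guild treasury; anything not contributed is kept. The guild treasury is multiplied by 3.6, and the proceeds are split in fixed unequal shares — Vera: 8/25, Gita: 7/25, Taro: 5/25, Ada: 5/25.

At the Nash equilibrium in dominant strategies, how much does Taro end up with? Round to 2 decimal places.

143.96 gold

Player j's private return per contributed unit is 3.6 × (j's share). Contributing is weakly dominant for j when that share is at least 1/3.6 = 0.2778, and contributing 0 is dominant otherwise.
Vera and Gita clear that bar, contributing 59 each; the remaining 2 contribute 0. Total contributed: 118.
Taro keeps 59 and receives 3.6 × 118 × 5/25 = 84.96 from the guild treasury, for a payoff of 143.96.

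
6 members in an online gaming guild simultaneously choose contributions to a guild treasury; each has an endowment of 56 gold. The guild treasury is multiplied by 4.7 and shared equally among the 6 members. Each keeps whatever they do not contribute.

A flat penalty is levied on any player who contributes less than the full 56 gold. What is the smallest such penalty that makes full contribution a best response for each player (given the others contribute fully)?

12.13 gold

Given the others contribute fully, the best deviation is to contribute 0 (any partial contribution still incurs the fine and gives up units whose private return 0.7833 is below 1).
Deviating from 56 to 0 saves 56 gold but forfeits the deviator's share of the drop in the guild treasury: 4.7/6 × 56 = 43.87.
So the deviation gain is 56 − 43.87 = 12.13, and the fine must be at least 12.13 gold to wipe it out.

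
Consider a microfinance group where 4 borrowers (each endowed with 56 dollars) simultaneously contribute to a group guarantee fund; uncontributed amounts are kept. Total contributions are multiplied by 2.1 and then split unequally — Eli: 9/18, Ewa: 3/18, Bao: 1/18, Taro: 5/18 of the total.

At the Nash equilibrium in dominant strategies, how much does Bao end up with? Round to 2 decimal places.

Player j's private return per contributed unit is 2.1 × (j's share). Contributing is weakly dominant for j when that share is at least 1/2.1 = 0.4762, and contributing 0 is dominant otherwise.
Only Eli (9/18) clears that bar, contributing 56; the remaining 3 contribute 0. Total contributed: 56.
Bao keeps 56 and receives 2.1 × 56 × 1/18 = 6.53 from the group guarantee fund, for a payoff of 62.53.

62.53 dollars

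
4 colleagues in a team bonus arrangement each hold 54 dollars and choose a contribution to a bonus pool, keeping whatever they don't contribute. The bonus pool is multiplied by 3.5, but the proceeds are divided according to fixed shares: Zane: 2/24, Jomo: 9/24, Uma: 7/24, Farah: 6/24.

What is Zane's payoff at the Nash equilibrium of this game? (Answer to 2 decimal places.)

For player j, contributing a unit is worthwhile iff 3.5 × (j's share) ≥ 1, i.e. iff j's share is at least 0.2857.
Jomo and Uma clear that bar, contributing 54 each; the remaining 2 contribute 0. Total contributed: 108.
Zane keeps 54 and receives 3.5 × 108 × 2/24 = 31.50 from the bonus pool, for a payoff of 85.50.

85.50 dollars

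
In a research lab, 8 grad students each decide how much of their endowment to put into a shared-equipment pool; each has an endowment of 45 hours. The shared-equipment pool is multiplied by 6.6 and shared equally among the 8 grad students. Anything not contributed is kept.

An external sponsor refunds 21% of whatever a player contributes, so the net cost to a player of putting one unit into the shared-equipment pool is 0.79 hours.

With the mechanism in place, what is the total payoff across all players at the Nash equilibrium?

The effective private return per unit is now (6.6/8) / 0.79 = 1.0443 > 1, so every player's dominant strategy flips to full contribution.
At the Nash equilibrium everyone contributes 45. Group total payoff = 8 × (45 × 0.21 + 6.6 × 45) = 2451.60.

2451.60 hours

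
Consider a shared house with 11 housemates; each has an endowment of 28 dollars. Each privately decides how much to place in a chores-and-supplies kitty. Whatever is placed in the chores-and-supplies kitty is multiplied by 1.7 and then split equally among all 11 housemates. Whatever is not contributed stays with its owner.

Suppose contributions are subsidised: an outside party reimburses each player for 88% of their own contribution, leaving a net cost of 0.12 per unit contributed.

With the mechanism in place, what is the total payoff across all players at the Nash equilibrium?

Under the mechanism each unit contributed yields (1.7/11) / 0.12 = 1.2879 back to its contributor per unit of net cost, which exceeds 1, making full contribution the dominant choice for everyone.
At the Nash equilibrium everyone contributes 28. Group total payoff = 11 × (28 × 0.88 + 1.7 × 28) = 794.64.

794.64 dollars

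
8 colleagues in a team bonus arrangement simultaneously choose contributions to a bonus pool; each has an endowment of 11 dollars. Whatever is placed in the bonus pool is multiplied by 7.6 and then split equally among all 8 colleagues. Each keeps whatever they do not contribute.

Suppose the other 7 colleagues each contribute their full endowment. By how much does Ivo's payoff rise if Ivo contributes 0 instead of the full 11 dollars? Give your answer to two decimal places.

Switching from a contribution of 11 to 0 lets Ivo keep an extra 11 dollars, but lowers the bonus pool by 11, which costs Ivo their own share of that drop: 7.6/8 × 11 = 10.45.
Net gain = 11 − 10.45 = 0.55. The private return per contributed unit (0.9500) is below 1, so free-riding is indeed the best response regardless of what the others do.

0.55 dollars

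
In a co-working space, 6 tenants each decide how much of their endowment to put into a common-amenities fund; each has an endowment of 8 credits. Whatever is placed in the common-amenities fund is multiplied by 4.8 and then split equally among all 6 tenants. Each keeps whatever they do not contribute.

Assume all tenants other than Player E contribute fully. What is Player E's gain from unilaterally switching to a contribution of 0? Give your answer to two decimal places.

1.60 credits

Switching from a contribution of 8 to 0 lets Player E keep an extra 8 credits, but lowers the common-amenities fund by 8, which costs Player E their own share of that drop: 4.8/6 × 8 = 6.40.
Net gain = 8 − 6.40 = 1.60. The private return per contributed unit (0.8000) is below 1, so free-riding is indeed the best response regardless of what the others do.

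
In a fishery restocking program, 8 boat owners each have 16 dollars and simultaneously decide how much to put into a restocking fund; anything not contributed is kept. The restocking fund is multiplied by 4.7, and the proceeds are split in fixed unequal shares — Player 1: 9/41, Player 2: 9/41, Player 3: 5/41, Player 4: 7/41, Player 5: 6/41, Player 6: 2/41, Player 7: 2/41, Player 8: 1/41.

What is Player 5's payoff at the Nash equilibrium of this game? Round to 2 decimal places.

A player with share s gets back 4.7·s per unit contributed, so full contribution is dominant for anyone with s > 1/4.7 = 0.2128 and zero contribution is dominant for anyone below.
Player 1 and Player 2 clear that bar, contributing 16 each; the remaining 6 contribute 0. Total contributed: 32.
Player 5 keeps 16 and receives 4.7 × 32 × 6/41 = 22.01 from the restocking fund, for a payoff of 38.01.

38.01 dollars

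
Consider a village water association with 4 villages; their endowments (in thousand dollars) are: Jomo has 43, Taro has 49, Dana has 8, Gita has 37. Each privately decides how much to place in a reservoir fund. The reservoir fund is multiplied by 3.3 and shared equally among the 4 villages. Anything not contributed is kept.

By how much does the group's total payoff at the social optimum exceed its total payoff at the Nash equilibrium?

The private return per contributed unit is 3.3/4 = 0.8250 < 1 for every player regardless of endowment, so the Nash equilibrium is zero contribution and the group total is Σ E_j = 43 + 49 + 8 + 37 = 137.
Each contributed unit returns 3.300 to the group, so the social optimum is full contribution by everyone: group total = 3.300 × 137 = 452.10.
Efficiency loss = (3.300 − 1) × 137 = 315.10.

315.10 thousand dollars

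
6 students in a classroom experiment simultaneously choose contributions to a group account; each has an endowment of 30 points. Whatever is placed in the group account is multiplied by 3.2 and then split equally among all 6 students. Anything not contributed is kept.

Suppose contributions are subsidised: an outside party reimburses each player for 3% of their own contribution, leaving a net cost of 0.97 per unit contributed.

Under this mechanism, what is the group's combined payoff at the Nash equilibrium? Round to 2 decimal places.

With the mechanism, a contributed unit returns (3.2/6) / 0.97 = 0.5498 per unit of net cost — still below 1 — so contributing 0 remains dominant for every player.
At the Nash equilibrium no one contributes; group total payoff = 6 × 30 = 180.

180.00 points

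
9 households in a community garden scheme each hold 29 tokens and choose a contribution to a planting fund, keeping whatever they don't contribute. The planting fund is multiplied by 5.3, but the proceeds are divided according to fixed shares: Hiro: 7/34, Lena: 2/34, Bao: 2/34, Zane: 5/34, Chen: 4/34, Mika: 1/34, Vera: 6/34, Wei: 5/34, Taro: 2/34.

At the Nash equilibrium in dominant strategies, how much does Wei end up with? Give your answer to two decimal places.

51.60 tokens

For player j, contributing a unit is worthwhile iff 5.3 × (j's share) ≥ 1, i.e. iff j's share is at least 0.1887.
Only Hiro (7/34) clears that bar, contributing 29; the remaining 8 contribute 0. Total contributed: 29.
Wei keeps 29 and receives 5.3 × 29 × 5/34 = 22.60 from the planting fund, for a payoff of 51.60.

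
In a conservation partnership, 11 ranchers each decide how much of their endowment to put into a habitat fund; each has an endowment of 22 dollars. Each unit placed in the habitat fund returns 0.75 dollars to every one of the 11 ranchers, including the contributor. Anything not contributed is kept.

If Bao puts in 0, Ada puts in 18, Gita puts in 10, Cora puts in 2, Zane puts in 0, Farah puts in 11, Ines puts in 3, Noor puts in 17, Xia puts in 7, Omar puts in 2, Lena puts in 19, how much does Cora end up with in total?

Total contributed: 0 + 18 + 10 + 2 + 0 + 11 + 3 + 17 + 7 + 2 + 19 = 89.
Each receives 0.75 × 89 = 66.75 from the habitat fund.
Cora keeps 22 − 2 = 20, so Cora's payoff is 20 + 66.75 = 86.75.

86.75 dollars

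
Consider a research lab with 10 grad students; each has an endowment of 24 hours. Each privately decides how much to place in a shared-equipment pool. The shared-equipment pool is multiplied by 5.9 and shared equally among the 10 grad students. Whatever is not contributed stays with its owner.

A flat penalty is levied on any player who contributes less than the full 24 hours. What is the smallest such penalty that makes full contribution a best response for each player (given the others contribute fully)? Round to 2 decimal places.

Given the others contribute fully, the best deviation is to contribute 0 (any partial contribution still incurs the fine and gives up units whose private return 0.5900 is below 1).
Deviating from 24 to 0 saves 24 hours but forfeits the deviator's share of the drop in the shared-equipment pool: 5.9/10 × 24 = 14.16.
So the deviation gain is 24 − 14.16 = 9.84, and the fine must be at least 9.84 hours to wipe it out.

9.84 hours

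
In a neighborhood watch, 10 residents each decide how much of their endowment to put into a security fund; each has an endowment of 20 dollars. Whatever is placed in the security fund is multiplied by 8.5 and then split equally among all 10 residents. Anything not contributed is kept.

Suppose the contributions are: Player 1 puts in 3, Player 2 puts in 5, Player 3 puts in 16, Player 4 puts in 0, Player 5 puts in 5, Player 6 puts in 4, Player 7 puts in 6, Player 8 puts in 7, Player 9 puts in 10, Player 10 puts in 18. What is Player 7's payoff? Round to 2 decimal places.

76.90 dollars

Total contributed: 3 + 5 + 16 + 0 + 5 + 4 + 6 + 7 + 10 + 18 = 74.
Each receives 8.5 × 74 / 10 = 62.90 from the security fund.
Player 7 keeps 20 − 6 = 14, so Player 7's payoff is 14 + 62.90 = 76.90.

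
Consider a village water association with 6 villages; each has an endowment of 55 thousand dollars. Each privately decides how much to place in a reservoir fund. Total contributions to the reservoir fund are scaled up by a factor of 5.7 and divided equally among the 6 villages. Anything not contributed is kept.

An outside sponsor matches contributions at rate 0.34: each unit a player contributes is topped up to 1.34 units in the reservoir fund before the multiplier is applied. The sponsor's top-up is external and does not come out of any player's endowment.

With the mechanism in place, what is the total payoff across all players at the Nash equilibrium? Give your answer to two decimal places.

2520.54 thousand dollars

Under the mechanism each unit contributed yields 5.7 × 1.34 / 6 = 1.2730 back to its contributor per unit of net cost, which exceeds 1, making full contribution the dominant choice for everyone.
At the Nash equilibrium everyone contributes 55. Group total payoff = 5.7 × 1.34 × 330 = 2520.54.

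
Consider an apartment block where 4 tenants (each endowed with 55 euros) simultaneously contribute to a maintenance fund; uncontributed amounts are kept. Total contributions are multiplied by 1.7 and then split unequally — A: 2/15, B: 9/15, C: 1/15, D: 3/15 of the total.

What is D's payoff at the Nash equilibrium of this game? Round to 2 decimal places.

A player with share s gets back 1.7·s per unit contributed, so full contribution is dominant for anyone with s > 1/1.7 = 0.5882 and zero contribution is dominant for anyone below.
Only B (9/15) clears that bar, contributing 55; the remaining 3 contribute 0. Total contributed: 55.
D keeps 55 and receives 1.7 × 55 × 3/15 = 18.70 from the maintenance fund, for a payoff of 73.70.

73.70 euros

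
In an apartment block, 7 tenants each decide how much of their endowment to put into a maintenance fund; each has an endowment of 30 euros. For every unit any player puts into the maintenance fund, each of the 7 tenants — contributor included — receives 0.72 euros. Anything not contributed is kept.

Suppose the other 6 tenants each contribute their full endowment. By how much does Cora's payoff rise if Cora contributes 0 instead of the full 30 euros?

8.40 euros

Switching from a contribution of 30 to 0 lets Cora keep an extra 30 euros, but lowers the maintenance fund by 30, which costs Cora their own share of that drop: 0.72 × 30 = 21.60.
Net gain = 30 − 21.60 = 8.40. The private return per contributed unit (0.72) is below 1, so free-riding is indeed the best response regardless of what the others do.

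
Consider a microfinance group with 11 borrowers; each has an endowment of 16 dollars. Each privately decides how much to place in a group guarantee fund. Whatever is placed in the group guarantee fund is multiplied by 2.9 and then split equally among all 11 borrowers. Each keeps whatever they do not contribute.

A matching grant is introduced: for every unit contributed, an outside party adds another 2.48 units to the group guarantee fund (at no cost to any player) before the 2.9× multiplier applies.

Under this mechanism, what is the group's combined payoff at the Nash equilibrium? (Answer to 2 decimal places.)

Even with the mechanism, each unit contributed returns only 2.9 × 3.48 / 11 = 0.9175 per unit of net cost, so contributing nothing is still dominant.
Everyone keeps their endowment and the group total is 11 × 16 = 176.

176.00 dollars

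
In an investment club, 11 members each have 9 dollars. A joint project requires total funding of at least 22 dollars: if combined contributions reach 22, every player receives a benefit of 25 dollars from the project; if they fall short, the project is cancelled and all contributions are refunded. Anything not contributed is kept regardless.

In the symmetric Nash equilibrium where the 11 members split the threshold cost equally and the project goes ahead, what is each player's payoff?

Equal share of the threshold: 22/11 = 2.
At this profile no one gains by cutting their contribution: any cut drops the total below 22, the project is cancelled, contributions are refunded, and the deviator ends with 9, which is less than 9 − 2 + 25 = 32. Contributing more than 2 just wastes the excess. So contributing exactly 2 is a best response.
Each player's payoff: 9 − 2 + 25 = 32.

32 dollars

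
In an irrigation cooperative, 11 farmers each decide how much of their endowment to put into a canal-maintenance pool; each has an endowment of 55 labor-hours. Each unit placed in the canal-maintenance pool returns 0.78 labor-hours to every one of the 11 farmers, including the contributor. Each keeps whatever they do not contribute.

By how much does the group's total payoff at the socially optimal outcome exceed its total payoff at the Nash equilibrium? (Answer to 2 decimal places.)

The private return per contributed unit is 0.78 < 1, so contributing 0 is dominant for every player. At the Nash equilibrium everyone keeps their 55, and the group total is 11 × 55 = 605.
Each contributed unit returns 8.580 to the group as a whole (0.78 to each of 11 players), which exceeds 1, so the social optimum is full contribution: group total = 8.580 × 605 = 5190.90.
Efficiency loss = 5190.90 − 605 = 4585.90.

4585.90 labor-hours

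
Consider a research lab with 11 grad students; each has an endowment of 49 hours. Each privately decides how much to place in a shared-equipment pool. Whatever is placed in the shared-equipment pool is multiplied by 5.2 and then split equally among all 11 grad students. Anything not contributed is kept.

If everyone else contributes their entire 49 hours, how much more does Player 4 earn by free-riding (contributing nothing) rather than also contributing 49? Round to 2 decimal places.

Switching from a contribution of 49 to 0 lets Player 4 keep an extra 49 hours, but lowers the shared-equipment pool by 49, which costs Player 4 their own share of that drop: 5.2/11 × 49 = 23.16.
Net gain = 49 − 23.16 = 25.84. The private return per contributed unit (0.4727) is below 1, so free-riding is indeed the best response regardless of what the others do.

25.84 hours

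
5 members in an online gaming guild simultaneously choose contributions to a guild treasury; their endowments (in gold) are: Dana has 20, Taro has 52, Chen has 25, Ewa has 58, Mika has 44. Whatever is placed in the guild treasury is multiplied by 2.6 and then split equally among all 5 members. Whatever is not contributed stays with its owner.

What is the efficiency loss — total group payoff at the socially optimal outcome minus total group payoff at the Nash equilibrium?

318.40 gold

The private return per contributed unit is 2.6/5 = 0.5200 < 1 for every player regardless of endowment, so the Nash equilibrium is zero contribution and the group total is Σ E_j = 20 + 52 + 25 + 58 + 44 = 199.
Each contributed unit returns 2.600 to the group, so the social optimum is full contribution by everyone: group total = 2.600 × 199 = 517.40.
Efficiency loss = (2.600 − 1) × 199 = 318.40.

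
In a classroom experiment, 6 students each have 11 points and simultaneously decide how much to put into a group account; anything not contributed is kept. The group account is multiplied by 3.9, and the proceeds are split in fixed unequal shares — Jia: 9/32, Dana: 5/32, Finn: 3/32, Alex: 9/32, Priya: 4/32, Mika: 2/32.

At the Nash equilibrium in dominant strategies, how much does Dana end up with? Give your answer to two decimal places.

24.41 points

A player with share s gets back 3.9·s per unit contributed, so full contribution is dominant for anyone with s > 1/3.9 = 0.2564 and zero contribution is dominant for anyone below.
Jia and Alex are above the threshold, contributing 11 each; the remaining 4 contribute 0. Total contributed: 22.
Dana keeps 11 and receives 3.9 × 22 × 5/32 = 13.41 from the group account, for a payoff of 24.41.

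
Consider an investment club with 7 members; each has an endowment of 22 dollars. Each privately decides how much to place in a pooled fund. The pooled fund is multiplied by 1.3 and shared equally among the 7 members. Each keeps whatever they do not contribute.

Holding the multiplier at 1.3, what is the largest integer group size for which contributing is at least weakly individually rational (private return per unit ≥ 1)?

Private return per unit is 1.3/(group size), which is ≥ 1 whenever the group size is ≤ 1.3.
The largest such integer is 1.

1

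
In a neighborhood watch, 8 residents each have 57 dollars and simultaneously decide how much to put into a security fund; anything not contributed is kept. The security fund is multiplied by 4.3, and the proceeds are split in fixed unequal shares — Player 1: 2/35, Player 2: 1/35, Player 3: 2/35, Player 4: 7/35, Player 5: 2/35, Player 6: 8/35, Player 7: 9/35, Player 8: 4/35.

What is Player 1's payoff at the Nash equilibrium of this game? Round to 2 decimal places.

71.01 dollars

A player with share s gets back 4.3·s per unit contributed, so full contribution is dominant for anyone with s > 1/4.3 = 0.2326 and zero contribution is dominant for anyone below.
Player 7 alone (share 9/35) is above the threshold, contributing 57; the remaining 7 contribute 0. Total contributed: 57.
Player 1 keeps 57 and receives 4.3 × 57 × 2/35 = 14.01 from the security fund, for a payoff of 71.01.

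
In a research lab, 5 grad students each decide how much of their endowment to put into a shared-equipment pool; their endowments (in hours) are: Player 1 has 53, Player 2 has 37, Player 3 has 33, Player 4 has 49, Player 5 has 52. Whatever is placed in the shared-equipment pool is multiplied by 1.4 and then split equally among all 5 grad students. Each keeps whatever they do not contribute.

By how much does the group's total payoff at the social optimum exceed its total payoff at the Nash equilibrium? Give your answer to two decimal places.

89.60 hours

The private return per contributed unit is 1.4/5 = 0.2800 < 1 for every player regardless of endowment, so the Nash equilibrium is zero contribution and the group total is Σ E_j = 53 + 37 + 33 + 49 + 52 = 224.
Each contributed unit returns 1.400 to the group, so the social optimum is full contribution by everyone: group total = 1.400 × 224 = 313.60.
Efficiency loss = (1.400 − 1) × 224 = 89.60.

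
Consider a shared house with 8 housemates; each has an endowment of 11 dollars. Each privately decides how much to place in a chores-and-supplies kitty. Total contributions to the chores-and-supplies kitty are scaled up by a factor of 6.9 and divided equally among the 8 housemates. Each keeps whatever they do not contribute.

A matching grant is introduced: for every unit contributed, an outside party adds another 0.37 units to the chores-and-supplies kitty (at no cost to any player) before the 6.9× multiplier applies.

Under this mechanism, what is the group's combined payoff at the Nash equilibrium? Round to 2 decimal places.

831.86 dollars

The effective private return per unit is now 6.9 × 1.37 / 8 = 1.1816 > 1, so every player's dominant strategy flips to full contribution.
So the Nash equilibrium is full contribution by all 8; the group earns 6.9 × 1.37 × 88 = 831.86.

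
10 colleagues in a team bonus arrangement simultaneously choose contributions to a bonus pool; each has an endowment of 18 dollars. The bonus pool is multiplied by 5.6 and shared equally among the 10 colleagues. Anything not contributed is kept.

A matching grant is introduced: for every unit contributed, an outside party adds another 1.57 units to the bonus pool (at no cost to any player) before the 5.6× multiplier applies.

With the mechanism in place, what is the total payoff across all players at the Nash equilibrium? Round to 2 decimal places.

The effective private return per unit is now 5.6 × 2.57 / 10 = 1.4392 > 1, so every player's dominant strategy flips to full contribution.
At the Nash equilibrium everyone contributes 18. Group total payoff = 5.6 × 2.57 × 180 = 2590.56.

2590.56 dollars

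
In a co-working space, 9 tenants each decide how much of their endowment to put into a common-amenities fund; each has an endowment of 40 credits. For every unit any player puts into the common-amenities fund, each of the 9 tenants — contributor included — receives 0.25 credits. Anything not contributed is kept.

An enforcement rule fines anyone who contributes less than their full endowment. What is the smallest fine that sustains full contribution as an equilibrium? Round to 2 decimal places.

Given the others contribute fully, the best deviation is to contribute 0 (any partial contribution still incurs the fine and gives up units whose private return 0.25 is below 1).
Deviating from 40 to 0 saves 40 credits but forfeits the deviator's share of the drop in the common-amenities fund: 0.25 × 40 = 10.00.
So the deviation gain is 40 − 10.00 = 30.00, and the fine must be at least 30.00 credits to wipe it out.

30.00 credits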